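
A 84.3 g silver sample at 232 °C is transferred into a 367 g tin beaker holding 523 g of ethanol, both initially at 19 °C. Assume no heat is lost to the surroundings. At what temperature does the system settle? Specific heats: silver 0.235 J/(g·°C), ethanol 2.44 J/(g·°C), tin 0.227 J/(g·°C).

Energy conservation, ΣQ = 0:
84.3*0.235*(T − 232) + 523*2.44*(T − 19) + 367*0.227*(T − 19) = 0
19.81(T − 232) + 1276.1(T − 19) + 83.31(T − 19) = 0
1379.2 T = 30425
T = 30425/1379.2 ≈ 22.06 °C

T_f ≈ 22.1 °C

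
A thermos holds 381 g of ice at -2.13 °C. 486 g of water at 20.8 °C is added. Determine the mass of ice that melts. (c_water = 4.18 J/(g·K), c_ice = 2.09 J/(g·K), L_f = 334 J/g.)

m_melted ≈ 121 g

Cooling the water to 0 °C releases 486×4.18×20.8 = 42255 J.
Of that, 381×2.09×2.13 = 1696.1 J goes to bring the ice to 0 °C, leaving 40559 J.
Melting all 381 g of ice would need 381×334 = 127254 J.
That's not enough to melt it all — equilibrium is at 0 °C with ice remaining.
Mass melted = 40559/334 ≈ 121.4 g.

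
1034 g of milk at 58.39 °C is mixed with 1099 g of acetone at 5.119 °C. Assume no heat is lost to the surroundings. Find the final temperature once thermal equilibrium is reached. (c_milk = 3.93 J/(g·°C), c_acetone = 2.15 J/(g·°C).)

T_f ≈ 38.8 °C

Conservation of energy gives ΣQ = 0:
1034×3.93×(T − 58.39) + 1099×2.15×(T − 5.119) = 0
4063.6(T − 58.39) + 2362.8(T − 5.119) = 0
(4063.6 + 2362.8) T = 4063.6×58.39 + 2362.8×5.119
T = 249370/6426.5 ≈ 38.80 °C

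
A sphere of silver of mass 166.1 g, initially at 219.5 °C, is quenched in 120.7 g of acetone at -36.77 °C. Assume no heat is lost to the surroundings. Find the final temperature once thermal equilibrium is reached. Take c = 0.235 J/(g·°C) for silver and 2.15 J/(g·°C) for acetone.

T_f ≈ -3.3 °C

|Q_silver| = |Q_acetone|:
166.1*0.235*(219.5 − T) = 120.7*2.15*(T − (-36.77))
39.03(219.5 − T) = 259.5(T − (-36.77))
298.54 T = -974.15  ⇒  T ≈ -3.26 °C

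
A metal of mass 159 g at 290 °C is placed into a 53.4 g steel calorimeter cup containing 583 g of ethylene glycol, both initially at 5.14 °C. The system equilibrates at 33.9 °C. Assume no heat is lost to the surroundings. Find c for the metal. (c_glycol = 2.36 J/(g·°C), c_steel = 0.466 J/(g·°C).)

Energy conservation, ΣQ = 0:
159·c·(33.9 − 290) + 583·2.36·(33.9 − 5.14) + 53.4·0.466·(33.9 − 5.14) = 0
-40720 c = -40286
c = -40286/-40720 ≈ 0.9893 J/(g·°C)

c ≈ 0.989 J/(g·°C)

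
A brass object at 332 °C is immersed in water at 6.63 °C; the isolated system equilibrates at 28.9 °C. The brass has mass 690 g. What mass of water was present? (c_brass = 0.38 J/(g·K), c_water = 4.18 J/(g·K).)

Taking heat into each body as positive, Σ m c ΔT = 0:
690·0.38·(28.9 − 332) + m·4.18·(28.9 − 6.63) = 0
93.09 m = 79473
m = 79473/93.09 ≈ 853.7 g

m ≈ 854 g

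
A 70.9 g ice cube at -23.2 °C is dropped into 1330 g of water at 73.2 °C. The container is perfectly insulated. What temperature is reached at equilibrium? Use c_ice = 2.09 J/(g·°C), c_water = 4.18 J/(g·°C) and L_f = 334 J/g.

Energy balance with sensible and latent terms:
ice -23.2→0 °C: 70.9×2.09×23.2 = 3437.8; fusion: m_ice L_f = 70.9×334 = 23681; warm the meltwater: 296.36 T; water cools: 1330×4.18×(T − 73.2) = 5559.4(T − 73.2)
5855.8 T = 406948 − 27118 = 379830
T ≈ 64.86 °C. Since T > 0 °C, the all-ice-melts assumption holds.

T_f ≈ 64.9 °C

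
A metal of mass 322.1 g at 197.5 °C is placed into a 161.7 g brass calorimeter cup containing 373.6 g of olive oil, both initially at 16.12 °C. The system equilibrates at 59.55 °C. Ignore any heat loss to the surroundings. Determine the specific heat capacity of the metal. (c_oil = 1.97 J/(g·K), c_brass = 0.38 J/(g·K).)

Net heat exchanged in the isolated system is zero:
322.1×c×(59.55 − 197.5) + 373.6×1.97×(59.55 − 16.12) + 161.7×0.38×(59.55 − 16.12) = 0
-44434 c = -34633
c = -34633/-44434 ≈ 0.7794 J/(g·K)

c ≈ 0.779 J/(g·K)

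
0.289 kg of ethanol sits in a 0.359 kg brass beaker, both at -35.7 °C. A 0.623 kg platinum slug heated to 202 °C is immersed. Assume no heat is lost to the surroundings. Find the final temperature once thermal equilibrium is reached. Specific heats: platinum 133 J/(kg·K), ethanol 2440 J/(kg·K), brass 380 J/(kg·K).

T_f ≈ -14.4 °C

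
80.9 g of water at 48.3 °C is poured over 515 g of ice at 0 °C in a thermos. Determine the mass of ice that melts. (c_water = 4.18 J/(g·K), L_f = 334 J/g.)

Heat available from the water dropping to 0 °C: 80.9×4.18×48.3 = 16333 J.
Fully melting the ice requires m_ice L_f = 515×334 = 172010 J.
16333 J < 172010 J, so only part of the ice melts and the system sits at 0 °C.
m_melt = 16333 / L_f = 48.9 g.

m_melted ≈ 48.9 g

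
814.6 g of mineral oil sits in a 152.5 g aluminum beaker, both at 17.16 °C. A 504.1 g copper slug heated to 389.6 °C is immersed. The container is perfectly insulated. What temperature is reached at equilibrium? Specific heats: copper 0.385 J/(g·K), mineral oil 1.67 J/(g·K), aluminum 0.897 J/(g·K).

Taking heat into each body as positive, Σ m c ΔT = 0:
504.1*0.385*(T − 389.6) + 814.6*1.67*(T − 17.16) + 152.5*0.897*(T − 17.16) = 0
1691.3 T = 101304
T ≈ 59.90 °C

T_f ≈ 59.9 °C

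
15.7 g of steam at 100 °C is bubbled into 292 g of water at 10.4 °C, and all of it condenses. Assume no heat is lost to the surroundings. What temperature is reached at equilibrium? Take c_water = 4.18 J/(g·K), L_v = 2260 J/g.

Net heat exchanged in the isolated system is zero:
latent heat released on condensation: 15.7·2260 = 35482
  condensate cools 100→T: 15.7·4.18·(T − 100) = 65.63(T − 100)
  original water: 1220.6(T − 10.4)
1286.2 T = 35482 + 6562.6 + 12694 = 54738
T ≈ 42.56 °C, under the boiling point, so the assumption holds.

T_f ≈ 42.6 °C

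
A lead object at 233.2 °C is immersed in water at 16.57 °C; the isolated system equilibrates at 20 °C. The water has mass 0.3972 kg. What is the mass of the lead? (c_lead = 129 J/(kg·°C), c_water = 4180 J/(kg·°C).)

Heat lost by the lead = heat gained by the water:
m·129·(233.2 − 20) = 0.3972·4180·(20 − 16.57)
27503 m = 5694.8  ⇒  m ≈ 0.2071 kg

m ≈ 0.207 kg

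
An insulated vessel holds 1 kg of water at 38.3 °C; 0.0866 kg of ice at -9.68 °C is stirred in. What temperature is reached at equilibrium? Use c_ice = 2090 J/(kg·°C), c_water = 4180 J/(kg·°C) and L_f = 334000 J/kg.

T_f ≈ 28.5 °C

Setting the total heat transfer to zero:
ice -9.68→0 °C: 0.0866×2090×9.68 = 1752; latent heat to melt: 0.0866×334000 = 28924; meltwater 0→T: 0.0866×4180×T = 361.99 T; water: 4180(T − 38.3)
4542 T = 160094 − 30676 = 129418
T ≈ 28.49 °C. Since T > 0 °C, the all-ice-melts assumption holds.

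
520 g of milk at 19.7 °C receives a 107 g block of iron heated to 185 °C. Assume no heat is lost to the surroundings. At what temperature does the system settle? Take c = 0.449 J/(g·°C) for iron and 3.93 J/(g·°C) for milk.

Net heat exchanged in the isolated system is zero:
107*0.449*(T − 185) + 520*3.93*(T − 19.7) = 0
48.04(T − 185) + 2043.6(T − 19.7) = 0
(48.04 + 2043.6) T = 48.04*185 + 2043.6*19.7
T = 49147/2091.6 ≈ 23.50 °C

T_f ≈ 23.5 °C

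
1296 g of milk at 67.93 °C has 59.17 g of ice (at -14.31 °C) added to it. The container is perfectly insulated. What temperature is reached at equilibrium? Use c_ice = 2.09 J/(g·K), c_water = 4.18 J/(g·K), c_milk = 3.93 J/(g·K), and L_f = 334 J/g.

Sum of m c ΔT and latent-heat terms is zero:
ice -14.31→0 °C: 59.17·2.09·14.31 = 1769.7; latent heat to melt: 59.17·334 = 19763; warm the meltwater: 247.33 T; milk cools: 1296·3.93·(T − 67.93) = 5093.3(T − 67.93)
5340.6 T = 345987 − 21532 = 324454
T ≈ 60.75 °C (positive, so assuming full melt was valid).

T_f ≈ 60.8 °C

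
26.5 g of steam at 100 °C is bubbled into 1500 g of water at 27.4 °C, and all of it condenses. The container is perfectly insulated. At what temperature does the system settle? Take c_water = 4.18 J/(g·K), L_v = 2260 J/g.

Taking heat into each body as positive, Σ m c ΔT = 0:
steam→water at 100 °C releases m L_v = 26.5·2260 = 59890
  condensed water 100 °C→T: 110.77(T − 100)
  water warms: 1500·4.18·(T − 27.4) = 6270(T − 27.4)
6380.8 T = 59890 + 11077 + 171798 = 242765
T ≈ 38.05 °C (< 100 °C, so full condensation is consistent).

T_f ≈ 38.0 °C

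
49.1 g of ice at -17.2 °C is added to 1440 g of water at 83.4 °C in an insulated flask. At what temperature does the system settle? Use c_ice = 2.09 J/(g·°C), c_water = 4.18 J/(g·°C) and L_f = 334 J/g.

T_f ≈ 77.7 °C

Conservation of energy gives ΣQ = 0:
ice -17.2→0 °C: 49.1×2.09×17.2 = 1765; latent heat to melt: 49.1×334 = 16399; warm the meltwater: 205.24 T; water: 6019.2(T − 83.4)
6224.4 T = 502001 − 18164 = 483837
T ≈ 77.73 °C. Since T > 0 °C, the all-ice-melts assumption holds.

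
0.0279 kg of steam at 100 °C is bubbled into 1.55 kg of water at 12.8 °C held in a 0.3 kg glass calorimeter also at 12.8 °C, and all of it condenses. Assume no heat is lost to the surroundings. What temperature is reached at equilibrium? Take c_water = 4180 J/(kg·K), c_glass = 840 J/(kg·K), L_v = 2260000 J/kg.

Conservation of energy gives ΣQ = 0:
condense steam: −0.0279×2260000 = −63054
  condensed water 100 °C→T: 116.62(T − 100)
  original water: 6479(T − 12.8)
  glass cup: 0.3×840×(T − 12.8) = 252(T − 12.8)
6847.6 T = 63054 + 11662 + 86157 = 160873
T ≈ 23.49 °C — below 100 °C, confirming all the steam condensed.

T_f ≈ 23.5 °C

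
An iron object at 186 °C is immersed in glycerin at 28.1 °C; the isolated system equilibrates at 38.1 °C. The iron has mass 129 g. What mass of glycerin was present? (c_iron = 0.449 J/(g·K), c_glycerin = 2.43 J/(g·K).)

m ≈ 353 g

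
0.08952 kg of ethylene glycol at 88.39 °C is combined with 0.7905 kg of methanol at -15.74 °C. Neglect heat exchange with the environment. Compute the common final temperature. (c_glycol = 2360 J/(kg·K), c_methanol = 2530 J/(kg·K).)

T_f ≈ -5.8 °C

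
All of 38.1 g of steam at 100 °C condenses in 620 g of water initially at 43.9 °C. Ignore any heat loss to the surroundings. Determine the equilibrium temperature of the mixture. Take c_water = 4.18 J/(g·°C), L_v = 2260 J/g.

Sum of m c ΔT and latent-heat terms is zero:
steam→water at 100 °C releases m L_v = 38.1×2260 = 86106; condensed water 100 °C→T: 159.26(T − 100); original water: 2591.6(T − 43.9)
2750.9 T = 86106 + 15926 + 113771 = 215803
T ≈ 78.45 °C, under the boiling point, so the assumption holds.

T_f ≈ 78.4 °C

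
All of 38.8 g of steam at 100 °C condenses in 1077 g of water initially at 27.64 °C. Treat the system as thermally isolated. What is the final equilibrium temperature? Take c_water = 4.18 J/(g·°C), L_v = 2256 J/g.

T_f ≈ 48.9 °C

Energy conservation, ΣQ = 0:
steam→water at 100 °C releases m L_v = 38.8×2256 = 87533; condensate cools 100→T: 38.8×4.18×(T − 100) = 162.18(T − 100); original water: 4501.9(T − 27.64)
4664 T = 87533 + 16218 + 124431 = 228183
T ≈ 48.92 °C — below 100 °C, confirming all the steam condensed.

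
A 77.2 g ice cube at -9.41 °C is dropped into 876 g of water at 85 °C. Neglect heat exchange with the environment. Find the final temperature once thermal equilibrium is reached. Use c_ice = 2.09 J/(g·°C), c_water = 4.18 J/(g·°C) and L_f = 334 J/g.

Energy balance with sensible and latent terms:
warm ice to 0 °C: 77.2×2.09×(0 − (-9.41)) = 1518.3; latent heat to melt: 77.2×334 = 25785; warm the meltwater: 322.7 T; water: 3661.7(T − 85)
3984.4 T = 311243 − 27303 = 283940
T ≈ 71.26 °C. Since T > 0 °C, the all-ice-melts assumption holds.

T_f ≈ 71.3 °C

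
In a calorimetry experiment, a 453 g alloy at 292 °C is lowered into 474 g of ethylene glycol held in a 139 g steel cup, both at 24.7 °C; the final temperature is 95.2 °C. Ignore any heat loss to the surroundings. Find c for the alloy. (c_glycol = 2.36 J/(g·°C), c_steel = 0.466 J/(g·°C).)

c ≈ 0.936 J/(g·°C)

Setting the total heat transfer to zero:
453×c×(95.2 − 292) + 474×2.36×(95.2 − 24.7) + 139×0.466×(95.2 − 24.7) = 0
-89150 c = -83431
c = -83431/-89150 ≈ 0.9358 J/(g·°C)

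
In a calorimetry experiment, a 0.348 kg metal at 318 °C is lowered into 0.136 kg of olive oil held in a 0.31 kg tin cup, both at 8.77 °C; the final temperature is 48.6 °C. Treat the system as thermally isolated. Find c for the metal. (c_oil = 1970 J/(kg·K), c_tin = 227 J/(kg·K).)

c ≈ 144 J/(kg·K)

Heat gained plus heat lost sum to zero:
0.348·c·(48.6 − 318) + 0.136·1970·(48.6 − 8.77) + 0.31·227·(48.6 − 8.77) = 0
-93.75 c = -13474
c = -13474/-93.75 ≈ 143.7 J/(kg·K)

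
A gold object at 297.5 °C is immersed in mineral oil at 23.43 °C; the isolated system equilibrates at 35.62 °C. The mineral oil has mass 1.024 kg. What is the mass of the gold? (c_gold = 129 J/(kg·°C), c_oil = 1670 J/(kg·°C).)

m ≈ 0.617 kg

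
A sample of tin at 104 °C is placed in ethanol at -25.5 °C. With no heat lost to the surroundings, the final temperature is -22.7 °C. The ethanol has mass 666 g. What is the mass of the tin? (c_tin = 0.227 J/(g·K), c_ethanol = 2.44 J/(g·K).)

m ≈ 158 g

Heat lost by the tin = heat gained by the ethanol:
m·0.227·(104 − -22.7) = 666·2.44·(-22.7 − (-25.5))
28.76 m = 4550.1  ⇒  m ≈ 158.2 g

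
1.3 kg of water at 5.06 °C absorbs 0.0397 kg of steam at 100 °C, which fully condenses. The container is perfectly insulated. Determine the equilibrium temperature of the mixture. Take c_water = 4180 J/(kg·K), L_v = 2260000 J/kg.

T_f ≈ 23.9 °C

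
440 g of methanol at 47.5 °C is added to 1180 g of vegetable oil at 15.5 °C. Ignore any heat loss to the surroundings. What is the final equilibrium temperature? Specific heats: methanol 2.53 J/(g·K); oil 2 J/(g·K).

|Q_methanol| = |Q_oil|:
440×2.53×(47.5 − T) = 1180×2×(T − 15.5)
1113.2(47.5 − T) = 2360(T − 15.5)
3473.2 T = 89457  ⇒  T ≈ 25.76 °C

T_f ≈ 25.8 °C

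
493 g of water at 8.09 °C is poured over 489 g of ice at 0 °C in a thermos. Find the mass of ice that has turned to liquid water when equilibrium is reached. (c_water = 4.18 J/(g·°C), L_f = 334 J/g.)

Water can give up m c ΔT = 493·4.18·8.09 = 16671 J before reaching 0 °C.
Melting all 489 g of ice would need 489·334 = 163326 J.
That's not enough to melt it all — equilibrium is at 0 °C with ice remaining.
m_melted·334 = 16671  ⇒  m_melted ≈ 49.91 g.

m_melted ≈ 49.9 g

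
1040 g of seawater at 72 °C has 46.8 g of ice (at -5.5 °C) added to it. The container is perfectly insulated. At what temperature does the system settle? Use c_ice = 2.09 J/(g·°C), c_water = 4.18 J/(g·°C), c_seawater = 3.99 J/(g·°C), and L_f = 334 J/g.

Heat gained plus heat lost sum to zero:
warm ice to 0 °C: 46.8×2.09×(0 − (-5.5)) = 537.97
  fusion: m_ice L_f = 46.8×334 = 15631
  warm the meltwater: 195.62 T
  seawater cools: 1040×3.99×(T − 72) = 4149.6(T − 72)
4345.2 T = 298771 − 16169 = 282602
T ≈ 65.04 °C — above 0 °C, consistent with complete melting.

T_f ≈ 65.0 °C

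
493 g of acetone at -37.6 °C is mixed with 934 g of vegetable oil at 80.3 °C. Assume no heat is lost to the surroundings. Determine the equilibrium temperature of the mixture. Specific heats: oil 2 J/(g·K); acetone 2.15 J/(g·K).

Energy conservation, ΣQ = 0:
934*2*(T − 80.3) + 493*2.15*(T − (-37.6)) = 0
(1868 + 1060) T = 1868*80.3 + 1060*(-37.6)
T = 110146 / 2927.9 = 37.6 °C

T_f ≈ 37.6 °C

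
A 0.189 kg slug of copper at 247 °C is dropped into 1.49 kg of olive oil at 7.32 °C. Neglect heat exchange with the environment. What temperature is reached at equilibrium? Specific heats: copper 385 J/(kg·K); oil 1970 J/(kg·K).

T_f ≈ 13.1 °C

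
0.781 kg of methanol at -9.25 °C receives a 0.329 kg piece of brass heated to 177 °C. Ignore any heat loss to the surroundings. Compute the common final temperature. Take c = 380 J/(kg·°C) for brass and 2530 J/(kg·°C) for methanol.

T_f ≈ 1.8 °C

|Q_brass| = |Q_methanol|:
0.329*380*(177 − T) = 0.781*2530*(T − (-9.25))
125.02(177 − T) = 1975.9(T − (-9.25))
2101 T = 3851.2  ⇒  T ≈ 1.83 °C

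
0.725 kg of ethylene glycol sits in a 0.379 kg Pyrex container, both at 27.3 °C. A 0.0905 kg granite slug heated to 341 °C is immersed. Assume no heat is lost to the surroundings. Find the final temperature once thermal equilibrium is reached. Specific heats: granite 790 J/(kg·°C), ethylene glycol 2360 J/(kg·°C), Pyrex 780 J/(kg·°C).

T_f ≈ 38.1 °C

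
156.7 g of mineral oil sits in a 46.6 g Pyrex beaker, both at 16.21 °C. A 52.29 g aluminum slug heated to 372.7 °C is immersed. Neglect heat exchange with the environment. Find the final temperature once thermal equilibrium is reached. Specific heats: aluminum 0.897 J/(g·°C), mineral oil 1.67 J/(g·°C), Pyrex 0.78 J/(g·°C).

Conservation of energy gives ΣQ = 0:
52.29×0.897×(T − 372.7) + 156.7×1.67×(T − 16.21) + 46.6×0.78×(T − 16.21) = 0
46.9(T − 372.7) + 261.69(T − 16.21) + 36.35(T − 16.21) = 0
344.94 T = 22312
T ≈ 64.68 °C

T_f ≈ 64.7 °C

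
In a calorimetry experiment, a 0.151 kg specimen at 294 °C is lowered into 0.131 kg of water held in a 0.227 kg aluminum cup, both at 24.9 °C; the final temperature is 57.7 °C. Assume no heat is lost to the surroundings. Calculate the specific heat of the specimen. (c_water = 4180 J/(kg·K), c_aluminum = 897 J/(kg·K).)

c ≈ 691 J/(kg·K)

Heat gained plus heat lost sum to zero:
0.151×c×(57.7 − 294) + 0.131×4180×(57.7 − 24.9) + 0.227×897×(57.7 − 24.9) = 0
-35.68 c = -24639
c = -24639/-35.68 ≈ 690.5 J/(kg·K)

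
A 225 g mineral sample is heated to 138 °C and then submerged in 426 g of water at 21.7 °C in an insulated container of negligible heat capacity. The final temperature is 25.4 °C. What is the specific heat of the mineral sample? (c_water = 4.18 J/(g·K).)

c ≈ 0.26 J/(g·K)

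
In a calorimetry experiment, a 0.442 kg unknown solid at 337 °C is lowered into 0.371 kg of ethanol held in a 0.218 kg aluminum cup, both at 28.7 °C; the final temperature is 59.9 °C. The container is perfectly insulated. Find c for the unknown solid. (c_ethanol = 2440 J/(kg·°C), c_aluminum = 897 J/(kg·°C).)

Net heat exchanged in the isolated system is zero:
0.442×c×(59.9 − 337) + 0.371×2440×(59.9 − 28.7) + 0.218×897×(59.9 − 28.7) = 0
-122.48 c = -34345
c = -34345/-122.48 ≈ 280.4 J/(kg·°C)

c ≈ 280 J/(kg·°C)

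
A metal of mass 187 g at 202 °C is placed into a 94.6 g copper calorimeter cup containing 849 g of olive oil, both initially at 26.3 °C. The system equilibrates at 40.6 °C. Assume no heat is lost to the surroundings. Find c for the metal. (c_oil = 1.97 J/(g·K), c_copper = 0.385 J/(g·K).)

Let T be the final temperature. ΣQ_i = 0:
187×c×(40.6 − 202) + 849×1.97×(40.6 − 26.3) + 94.6×0.385×(40.6 − 26.3) = 0
-30182 c = -24438
c = -24438/-30182 ≈ 0.8097 J/(g·K)

c ≈ 0.81 J/(g·K)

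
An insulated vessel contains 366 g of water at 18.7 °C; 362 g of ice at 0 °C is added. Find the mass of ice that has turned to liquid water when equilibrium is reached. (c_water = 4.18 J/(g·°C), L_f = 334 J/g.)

m_melted ≈ 85.7 g

Cooling the water to 0 °C releases 366×4.18×18.7 = 28609 J.
To melt every bit of ice: 362×334 = 120908 J.
Since 28609 < 120908 J, not all the ice melts; equilibrium is at 0 °C.
m_melted×334 = 28609  ⇒  m_melted ≈ 85.65 g.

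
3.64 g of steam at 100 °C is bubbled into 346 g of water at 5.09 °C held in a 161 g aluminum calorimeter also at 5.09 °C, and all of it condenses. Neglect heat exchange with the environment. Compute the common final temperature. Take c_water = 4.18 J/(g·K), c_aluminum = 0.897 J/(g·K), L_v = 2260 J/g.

T_f ≈ 11.1 °C

Taking heat into each body as positive, Σ m c ΔT = 0:
latent heat released on condensation: 3.64×2260 = 8226.4
  condensate cools 100→T: 3.64×4.18×(T − 100) = 15.22(T − 100)
  original water: 1446.3(T − 5.09)
  cup: 144.42(T − 5.09)
1605.9 T = 8226.4 + 1521.5 + 8096.6 = 17845
T ≈ 11.11 °C (< 100 °C, so full condensation is consistent).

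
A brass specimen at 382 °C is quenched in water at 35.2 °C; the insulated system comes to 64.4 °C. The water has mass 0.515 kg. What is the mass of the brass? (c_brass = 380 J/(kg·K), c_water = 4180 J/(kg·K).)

Energy conservation, ΣQ = 0:
m×380×(64.4 − 382) + 0.515×4180×(64.4 − 35.2) = 0
-120688 m = -62859
m = -62859/-120688 ≈ 0.5208 kg

m ≈ 0.521 kg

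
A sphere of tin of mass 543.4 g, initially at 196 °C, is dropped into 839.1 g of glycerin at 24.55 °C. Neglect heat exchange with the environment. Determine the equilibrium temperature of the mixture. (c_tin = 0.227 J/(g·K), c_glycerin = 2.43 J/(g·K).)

Let T be the final temperature. ΣQ_i = 0:
543.4·0.227·(T − 196) + 839.1·2.43·(T − 24.55) = 0
123.35(T − 196) + 2039(T − 24.55) = 0
(123.35 + 2039) T = 123.35·196 + 2039·24.55
T = 74235/2162.4 ≈ 34.33 °C

T_f ≈ 34.3 °C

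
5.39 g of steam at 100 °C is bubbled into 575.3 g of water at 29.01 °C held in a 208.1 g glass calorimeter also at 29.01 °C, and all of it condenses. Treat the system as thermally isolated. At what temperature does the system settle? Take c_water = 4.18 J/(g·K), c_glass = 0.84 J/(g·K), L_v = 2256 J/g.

T_f ≈ 34.3 °C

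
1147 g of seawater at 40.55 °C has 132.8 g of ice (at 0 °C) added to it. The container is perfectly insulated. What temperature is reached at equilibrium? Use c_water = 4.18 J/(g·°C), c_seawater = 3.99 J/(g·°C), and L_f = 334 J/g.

T_f ≈ 27.5 °C

Energy balance with sensible and latent terms:
latent heat to melt: 132.8·334 = 44355
  meltwater 0→T: 132.8·4.18·T = 555.1 T
  seawater: 4576.5(T − 40.55)
5131.6 T = 185578 − 44355 = 141223
T ≈ 27.52 °C (positive, so assuming full melt was valid).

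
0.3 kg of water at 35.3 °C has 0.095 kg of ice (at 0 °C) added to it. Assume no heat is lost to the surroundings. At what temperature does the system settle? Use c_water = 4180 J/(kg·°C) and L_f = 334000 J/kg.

T_f ≈ 7.6 °C

Taking heat into each body as positive, Σ m c ΔT = 0:
latent heat to melt: 0.095·334000 = 31730; meltwater 0→T: 0.095·4180·T = 397.1 T; water: 1254(T − 35.3)
1651.1 T = 44266 − 31730 = 12536
T ≈ 7.59 °C — above 0 °C, consistent with complete melting.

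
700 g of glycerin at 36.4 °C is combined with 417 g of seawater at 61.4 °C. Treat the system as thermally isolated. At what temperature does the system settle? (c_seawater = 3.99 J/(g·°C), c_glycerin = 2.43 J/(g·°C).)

T_f ≈ 48.8 °C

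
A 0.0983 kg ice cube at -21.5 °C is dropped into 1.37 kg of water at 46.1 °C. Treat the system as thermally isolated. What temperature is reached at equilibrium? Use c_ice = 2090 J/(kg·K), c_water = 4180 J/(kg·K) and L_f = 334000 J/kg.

Sum of m c ΔT and latent-heat terms is zero:
warm ice to 0 °C: 0.0983·2090·(0 − (-21.5)) = 4417.1; latent heat to melt: 0.0983·334000 = 32832; meltwater 0→T: 0.0983·4180·T = 410.89 T; water cools: 1.37·4180·(T − 46.1) = 5726.6(T − 46.1)
6137.5 T = 263996 − 37249 = 226747
T ≈ 36.94 °C (positive, so assuming full melt was valid).

T_f ≈ 36.9 °C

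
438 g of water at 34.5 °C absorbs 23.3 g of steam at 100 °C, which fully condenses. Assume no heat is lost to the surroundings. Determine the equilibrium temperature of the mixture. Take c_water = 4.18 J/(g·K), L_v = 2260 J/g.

Heat gained plus heat lost sum to zero:
condense steam: −23.3·2260 = −52658; condensate cools 100→T: 23.3·4.18·(T − 100) = 97.39(T − 100); original water: 1830.8(T − 34.5)
1928.2 T = 52658 + 9739.4 + 63164 = 125561
T ≈ 65.12 °C, under the boiling point, so the assumption holds.

T_f ≈ 65.1 °C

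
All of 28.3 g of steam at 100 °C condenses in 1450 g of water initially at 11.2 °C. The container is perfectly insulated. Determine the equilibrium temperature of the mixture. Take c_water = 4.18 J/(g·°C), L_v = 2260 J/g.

T_f ≈ 23.3 °C

Sum of m c ΔT and latent-heat terms is zero:
condense steam: −28.3×2260 = −63958; condensed water 100 °C→T: 118.29(T − 100); water warms: 1450×4.18×(T − 11.2) = 6061(T − 11.2)
6179.3 T = 63958 + 11829 + 67883 = 143671
T ≈ 23.25 °C — below 100 °C, confirming all the steam condensed.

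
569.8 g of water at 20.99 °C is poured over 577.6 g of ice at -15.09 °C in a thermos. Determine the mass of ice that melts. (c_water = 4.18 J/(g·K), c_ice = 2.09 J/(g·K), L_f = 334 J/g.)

Heat available from the water dropping to 0 °C: 569.8×4.18×20.99 = 49993 J.
Warming the ice to 0 °C takes 577.6×2.09×15.09 = 18216 J, leaving 31777 J for melting.
To melt every bit of ice: 577.6×334 = 192918 J.
31777 J < 192918 J, so only part of the ice melts and the system sits at 0 °C.
m_melt = 31777 / L_f = 95.14 g.

m_melted ≈ 95.1 g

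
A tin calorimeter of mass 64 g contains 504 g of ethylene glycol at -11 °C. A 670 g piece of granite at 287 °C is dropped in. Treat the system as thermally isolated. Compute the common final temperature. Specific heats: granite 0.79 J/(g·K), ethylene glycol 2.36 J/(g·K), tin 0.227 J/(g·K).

Net heat exchanged in the isolated system is zero:
670*0.79*(T − 287) + 504*2.36*(T − (-11)) + 64*0.227*(T − (-11)) = 0
529.3(T − 287) + 1189.4(T − (-11)) + 14.53(T − (-11)) = 0
(529.3 + 1189.4 + 14.53) T = 529.3*287 + 1189.4*(-11) + 14.53*(-11)
T = 138665 / 1733.3 = 80 °C

T_f ≈ 80.0 °C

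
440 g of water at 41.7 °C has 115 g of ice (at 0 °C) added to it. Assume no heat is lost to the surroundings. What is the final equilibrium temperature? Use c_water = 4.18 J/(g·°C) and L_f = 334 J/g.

Heat gained plus heat lost sum to zero:
melt ice: 115·334 = 38410; warm the meltwater: 480.7 T; water cools: 440·4.18·(T − 41.7) = 1839.2(T − 41.7)
2319.9 T = 76695 − 38410 = 38285
T ≈ 16.50 °C (positive, so assuming full melt was valid).

T_f ≈ 16.5 °C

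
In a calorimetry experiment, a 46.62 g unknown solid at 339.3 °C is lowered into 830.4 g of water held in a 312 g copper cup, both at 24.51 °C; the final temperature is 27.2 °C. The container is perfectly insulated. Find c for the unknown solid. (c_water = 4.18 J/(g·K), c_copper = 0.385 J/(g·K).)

c ≈ 0.664 J/(g·K)

Heat gained plus heat lost sum to zero:
46.62×c×(27.2 − 339.3) + 830.4×4.18×(27.2 − 24.51) + 312×0.385×(27.2 − 24.51) = 0
-14550 c = -9660.3
c = -9660.3/-14550 ≈ 0.6639 J/(g·K)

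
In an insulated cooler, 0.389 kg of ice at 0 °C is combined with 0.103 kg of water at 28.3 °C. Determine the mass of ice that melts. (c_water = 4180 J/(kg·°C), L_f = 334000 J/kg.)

Heat available from the water dropping to 0 °C: 0.103·4180·28.3 = 12184 J.
Melting all 0.389 kg of ice would need 0.389·334000 = 129926 J.
12184 J < 129926 J, so only part of the ice melts and the system sits at 0 °C.
m_melted·334000 = 12184  ⇒  m_melted ≈ 0.03648 kg.

m_melted ≈ 0.0365 kg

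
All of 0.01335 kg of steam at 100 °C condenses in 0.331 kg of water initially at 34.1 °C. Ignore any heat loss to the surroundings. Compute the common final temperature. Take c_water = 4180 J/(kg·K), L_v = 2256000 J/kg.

Taking heat into each body as positive, Σ m c ΔT = 0:
steam→water at 100 °C releases m L_v = 0.01335×2256000 = 30118; condensate cools 100→T: 0.01335×4180×(T − 100) = 55.8(T − 100); original water: 1383.6(T − 34.1)
1439.4 T = 30118 + 5580.3 + 47180 = 82878
T ≈ 57.58 °C, under the boiling point, so the assumption holds.

T_f ≈ 57.6 °C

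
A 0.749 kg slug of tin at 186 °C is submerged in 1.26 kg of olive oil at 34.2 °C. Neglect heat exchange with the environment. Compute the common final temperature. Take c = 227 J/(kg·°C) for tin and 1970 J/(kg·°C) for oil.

T_f ≈ 43.9 °C

Net heat exchanged in the isolated system is zero:
0.749·227·(T − 186) + 1.26·1970·(T − 34.2) = 0
170.02(T − 186) + 2482.2(T − 34.2) = 0
(170.02 + 2482.2) T = 170.02·186 + 2482.2·34.2
T = 116516/2652.2 ≈ 43.93 °C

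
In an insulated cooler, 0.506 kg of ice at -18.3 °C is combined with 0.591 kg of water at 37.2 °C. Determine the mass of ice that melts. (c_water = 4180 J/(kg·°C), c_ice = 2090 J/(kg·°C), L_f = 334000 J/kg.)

m_melted ≈ 0.217 kg

Heat available from the water dropping to 0 °C: 0.591·4180·37.2 = 91898 J.
Of that, 0.506·2090·18.3 = 19353 J goes to bring the ice to 0 °C, leaving 72545 J.
Fully melting the ice requires m_ice L_f = 0.506·334000 = 169004 J.
That's not enough to melt it all — equilibrium is at 0 °C with ice remaining.
Mass melted = 72545/334000 ≈ 0.2172 kg.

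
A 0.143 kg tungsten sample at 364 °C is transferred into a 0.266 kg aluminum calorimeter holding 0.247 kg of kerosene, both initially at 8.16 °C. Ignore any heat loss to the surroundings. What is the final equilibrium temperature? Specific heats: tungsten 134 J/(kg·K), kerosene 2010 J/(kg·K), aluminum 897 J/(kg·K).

T_f ≈ 17.2 °C

Net heat exchanged in the isolated system is zero:
0.143×134×(T − 364) + 0.247×2010×(T − 8.16) + 0.266×897×(T − 8.16) = 0
(19.16 + 496.47 + 238.6) T = 19.16×364 + 496.47×8.16 + 238.6×8.16
T = 12973 / 754.23 = 17.2 °C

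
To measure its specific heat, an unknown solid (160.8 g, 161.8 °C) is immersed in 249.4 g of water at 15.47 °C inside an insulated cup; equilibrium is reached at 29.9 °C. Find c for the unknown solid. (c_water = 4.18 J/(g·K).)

Setting the total heat transfer to zero:
160.8×c×(29.9 − 161.8) + 249.4×4.18×(29.9 − 15.47) = 0
-21210 c = -15043
c = -15043/-21210 ≈ 0.7093 J/(g·K)

c ≈ 0.709 J/(g·K)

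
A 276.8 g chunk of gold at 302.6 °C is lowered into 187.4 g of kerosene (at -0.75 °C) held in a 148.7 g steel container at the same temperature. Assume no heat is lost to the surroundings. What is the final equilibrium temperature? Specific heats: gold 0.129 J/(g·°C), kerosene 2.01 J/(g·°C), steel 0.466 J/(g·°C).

T_f ≈ 21.7 °C

Energy conservation, ΣQ = 0:
276.8·0.129·(T − 302.6) + 187.4·2.01·(T − (-0.75)) + 148.7·0.466·(T − (-0.75)) = 0
(35.71 + 376.67 + 69.29) T = 35.71·302.6 + 376.67·(-0.75) + 69.29·(-0.75)
T = 10471 / 481.68 = 21.7 °C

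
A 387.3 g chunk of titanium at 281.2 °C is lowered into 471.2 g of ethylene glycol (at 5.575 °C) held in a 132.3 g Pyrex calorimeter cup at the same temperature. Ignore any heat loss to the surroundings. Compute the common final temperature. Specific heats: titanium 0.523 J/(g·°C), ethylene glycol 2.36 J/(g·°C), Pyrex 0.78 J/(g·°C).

Taking heat into each body as positive, Σ m c ΔT = 0:
387.3·0.523·(T − 281.2) + 471.2·2.36·(T − 5.575) + 132.3·0.78·(T − 5.575) = 0
202.56(T − 281.2) + 1112(T − 5.575) + 103.19(T − 5.575) = 0
(202.56 + 1112 + 103.19) T = 202.56·281.2 + 1112·5.575 + 103.19·5.575
T ≈ 44.95 °C

T_f ≈ 45.0 °C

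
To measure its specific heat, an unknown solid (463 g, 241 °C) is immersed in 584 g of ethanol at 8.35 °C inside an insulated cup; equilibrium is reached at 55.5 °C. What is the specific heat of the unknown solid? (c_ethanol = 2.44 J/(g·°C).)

c ≈ 0.782 J/(g·°C)

Heat gained plus heat lost sum to zero:
463·c·(55.5 − 241) + 584·2.44·(55.5 − 8.35) = 0
-85886 c = -67187
c = -67187/-85886 ≈ 0.7823 J/(g·°C)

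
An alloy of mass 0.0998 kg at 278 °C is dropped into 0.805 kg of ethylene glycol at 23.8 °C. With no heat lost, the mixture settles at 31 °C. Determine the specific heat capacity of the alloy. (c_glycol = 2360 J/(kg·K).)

c ≈ 555 J/(kg·K)

Heat lost by the alloy = heat gained by the glycol:
0.0998·c·(278 − 31) = 0.805·2360·(31 − 23.8)
24.65 c = 13679  ⇒  c ≈ 554.9 J/(kg·K)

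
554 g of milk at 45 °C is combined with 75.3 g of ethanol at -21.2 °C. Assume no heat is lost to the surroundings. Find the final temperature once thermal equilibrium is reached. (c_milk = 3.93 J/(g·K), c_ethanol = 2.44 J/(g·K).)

T_f ≈ 39.8 °C

Set heat shed by the hot body equal to heat absorbed by the cold body:
554*3.93*(45 − T) = 75.3*2.44*(T − (-21.2))
2177.2(45 − T) = 183.73(T − (-21.2))
2361 T = 94080  ⇒  T ≈ 39.85 °C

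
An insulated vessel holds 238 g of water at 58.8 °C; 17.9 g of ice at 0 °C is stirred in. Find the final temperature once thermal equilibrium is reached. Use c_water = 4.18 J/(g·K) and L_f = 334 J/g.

T_f ≈ 49.1 °C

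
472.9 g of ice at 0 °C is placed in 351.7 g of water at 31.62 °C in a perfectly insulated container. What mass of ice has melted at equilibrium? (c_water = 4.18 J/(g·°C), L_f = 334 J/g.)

Cooling the water to 0 °C releases 351.7·4.18·31.62 = 46485 J.
Fully melting the ice requires m_ice L_f = 472.9·334 = 157949 J.
That's not enough to melt it all — equilibrium is at 0 °C with ice remaining.
m_melted·334 = 46485  ⇒  m_melted ≈ 139.2 g.

m_melted ≈ 139 g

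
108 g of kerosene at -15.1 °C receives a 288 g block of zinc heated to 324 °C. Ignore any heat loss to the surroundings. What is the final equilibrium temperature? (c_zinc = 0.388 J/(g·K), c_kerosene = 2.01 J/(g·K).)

T_f ≈ 100.1 °C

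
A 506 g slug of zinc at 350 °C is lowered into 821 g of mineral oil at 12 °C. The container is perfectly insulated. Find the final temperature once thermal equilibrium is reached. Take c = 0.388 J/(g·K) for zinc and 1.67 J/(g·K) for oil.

T_f is the heat-capacity-weighted average of the initial temperatures:
T_f = (196.33·350 + 1371.1·12) / (196.33 + 1371.1)
    = 85168 / 1567.4 ≈ 54.34 °C

T_f ≈ 54.3 °C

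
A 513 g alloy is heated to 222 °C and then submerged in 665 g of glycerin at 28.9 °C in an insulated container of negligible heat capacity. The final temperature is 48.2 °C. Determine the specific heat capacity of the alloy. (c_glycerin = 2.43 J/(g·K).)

c ≈ 0.35 J/(g·K)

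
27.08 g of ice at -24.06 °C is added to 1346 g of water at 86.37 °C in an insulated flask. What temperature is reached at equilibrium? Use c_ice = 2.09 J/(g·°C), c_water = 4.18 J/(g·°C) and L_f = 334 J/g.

Heat gained plus heat lost sum to zero:
warm ice to 0 °C: 27.08×2.09×(0 − (-24.06)) = 1361.7
  latent heat to melt: 27.08×334 = 9044.7
  meltwater 0→T: 27.08×4.18×T = 113.19 T
  water cools: 1346×4.18×(T − 86.37) = 5626.3(T − 86.37)
5739.5 T = 485942 − 10406 = 475535
T ≈ 82.85 °C — above 0 °C, consistent with complete melting.

T_f ≈ 82.9 °C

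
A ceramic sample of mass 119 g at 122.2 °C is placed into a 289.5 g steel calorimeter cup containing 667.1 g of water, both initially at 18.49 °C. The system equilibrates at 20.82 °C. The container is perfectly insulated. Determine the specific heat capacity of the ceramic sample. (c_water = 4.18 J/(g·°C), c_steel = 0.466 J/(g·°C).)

c ≈ 0.565 J/(g·°C)

Heat gained plus heat lost sum to zero:
119×c×(20.82 − 122.2) + 667.1×4.18×(20.82 − 18.49) + 289.5×0.466×(20.82 − 18.49) = 0
-12064 c = -6811.5
c = -6811.5/-12064 ≈ 0.5646 J/(g·°C)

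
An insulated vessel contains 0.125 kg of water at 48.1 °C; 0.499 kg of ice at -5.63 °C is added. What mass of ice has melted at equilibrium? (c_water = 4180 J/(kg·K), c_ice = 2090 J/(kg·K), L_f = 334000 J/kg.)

Heat available from the water dropping to 0 °C: 0.125×4180×48.1 = 25132 J.
Warming the ice to 0 °C takes 0.499×2090×5.63 = 5871.6 J, leaving 19261 J for melting.
To melt every bit of ice: 0.499×334000 = 166666 J.
Since 19261 < 166666 J, not all the ice melts; equilibrium is at 0 °C.
m_melt = 19261 / L_f = 0.05767 kg.

m_melted ≈ 0.0577 kg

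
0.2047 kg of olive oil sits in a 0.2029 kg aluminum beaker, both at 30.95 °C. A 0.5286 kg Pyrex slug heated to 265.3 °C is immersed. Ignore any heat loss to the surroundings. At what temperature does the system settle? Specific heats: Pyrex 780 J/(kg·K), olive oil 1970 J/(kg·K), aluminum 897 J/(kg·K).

T_f ≈ 127.8 °C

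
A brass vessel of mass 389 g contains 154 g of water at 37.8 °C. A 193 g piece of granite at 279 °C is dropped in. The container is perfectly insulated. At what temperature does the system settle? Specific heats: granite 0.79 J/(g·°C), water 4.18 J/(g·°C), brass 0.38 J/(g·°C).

T_f ≈ 76.8 °C

Conservation of energy gives ΣQ = 0:
193×0.79×(T − 279) + 154×4.18×(T − 37.8) + 389×0.38×(T − 37.8) = 0
944.01 T = 72459
T = 72459 / 944.01 = 76.8 °C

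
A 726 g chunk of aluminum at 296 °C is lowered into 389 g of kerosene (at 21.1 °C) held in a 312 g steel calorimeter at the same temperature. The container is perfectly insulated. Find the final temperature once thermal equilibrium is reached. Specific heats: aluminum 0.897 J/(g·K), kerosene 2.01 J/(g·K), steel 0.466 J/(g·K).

T_f ≈ 134.5 °C

With ΣQ=0 the equilibrium temperature is the m·c-weighted mean:
T_f = (651.22·296 + 781.89·21.1 + 145.39·21.1) / (651.22 + 781.89 + 145.39)
    = 212327 / 1578.5 ≈ 134.51 °C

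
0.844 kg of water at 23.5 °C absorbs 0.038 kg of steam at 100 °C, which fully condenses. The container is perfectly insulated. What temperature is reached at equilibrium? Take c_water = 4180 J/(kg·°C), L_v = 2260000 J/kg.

T_f ≈ 50.1 °C

Conservation of energy gives ΣQ = 0:
steam→water at 100 °C releases m L_v = 0.038·2260000 = 85880; condensed water 100 °C→T: 158.84(T − 100); original water: 3527.9(T − 23.5)
3686.8 T = 85880 + 15884 + 82906 = 184670
T ≈ 50.09 °C, under the boiling point, so the assumption holds.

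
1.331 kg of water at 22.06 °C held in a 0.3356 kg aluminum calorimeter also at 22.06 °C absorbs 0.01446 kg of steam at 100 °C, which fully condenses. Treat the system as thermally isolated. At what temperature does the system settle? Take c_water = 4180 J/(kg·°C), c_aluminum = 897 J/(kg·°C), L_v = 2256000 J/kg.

T_f ≈ 28.4 °C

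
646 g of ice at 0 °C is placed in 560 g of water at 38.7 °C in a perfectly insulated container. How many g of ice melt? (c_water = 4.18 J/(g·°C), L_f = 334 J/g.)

Water can give up m c ΔT = 560×4.18×38.7 = 90589 J before reaching 0 °C.
To melt every bit of ice: 646×334 = 215764 J.
90589 J < 215764 J, so only part of the ice melts and the system sits at 0 °C.
Mass melted = 90589/334 ≈ 271.2 g.

m_melted ≈ 271 g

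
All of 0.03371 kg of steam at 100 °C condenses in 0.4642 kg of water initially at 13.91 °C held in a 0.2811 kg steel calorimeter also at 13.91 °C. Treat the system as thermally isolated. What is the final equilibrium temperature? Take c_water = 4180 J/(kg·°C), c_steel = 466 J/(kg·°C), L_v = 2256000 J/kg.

Sum of m c ΔT and latent-heat terms is zero:
latent heat released on condensation: 0.03371·2256000 = 76050; condensate cools 100→T: 0.03371·4180·(T − 100) = 140.91(T − 100); water warms: 0.4642·4180·(T − 13.91) = 1940.4(T − 13.91); cup: 130.99(T − 13.91)
2212.3 T = 76050 + 14091 + 28812 = 118953
T ≈ 53.77 °C (< 100 °C, so full condensation is consistent).

T_f ≈ 53.8 °C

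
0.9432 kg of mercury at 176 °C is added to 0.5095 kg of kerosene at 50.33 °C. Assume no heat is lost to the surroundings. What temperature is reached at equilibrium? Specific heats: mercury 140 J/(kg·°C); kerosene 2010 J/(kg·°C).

Taking heat into each body as positive, Σ m c ΔT = 0:
0.9432*140*(T − 176) + 0.5095*2010*(T − 50.33) = 0
1156.1 T = 74783
T = 74783 / 1156.1 = 64.7 °C

T_f ≈ 64.7 °C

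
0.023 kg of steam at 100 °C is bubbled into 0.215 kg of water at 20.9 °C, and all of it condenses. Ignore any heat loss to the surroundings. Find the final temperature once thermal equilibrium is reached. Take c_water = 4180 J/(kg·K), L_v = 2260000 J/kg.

T_f ≈ 80.8 °C

Sum of m c ΔT and latent-heat terms is zero:
steam→water at 100 °C releases m L_v = 0.023×2260000 = 51980; condensate cools 100→T: 0.023×4180×(T − 100) = 96.14(T − 100); original water: 898.7(T − 20.9)
994.84 T = 51980 + 9614 + 18783 = 80377
T ≈ 80.79 °C — below 100 °C, confirming all the steam condensed.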